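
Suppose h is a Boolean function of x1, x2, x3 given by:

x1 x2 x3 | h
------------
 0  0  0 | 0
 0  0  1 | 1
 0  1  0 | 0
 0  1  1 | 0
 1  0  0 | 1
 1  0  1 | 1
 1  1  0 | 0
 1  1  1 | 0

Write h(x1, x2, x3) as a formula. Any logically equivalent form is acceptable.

h(x1, x2, x3) = (((NOT x1 AND NOT x2) AND x3) OR ((x1 AND NOT x2) AND NOT x3)) OR ((x1 AND NOT x2) AND x3)

Collect the rows where h=1 — (0,0,1), (1,0,0), (1,0,1) — and write one minterm per row: ¬x1·¬x2·x3, x1·¬x2·¬x3, x1·¬x2·x3. Their union (logical OR) reproduces the table exactly.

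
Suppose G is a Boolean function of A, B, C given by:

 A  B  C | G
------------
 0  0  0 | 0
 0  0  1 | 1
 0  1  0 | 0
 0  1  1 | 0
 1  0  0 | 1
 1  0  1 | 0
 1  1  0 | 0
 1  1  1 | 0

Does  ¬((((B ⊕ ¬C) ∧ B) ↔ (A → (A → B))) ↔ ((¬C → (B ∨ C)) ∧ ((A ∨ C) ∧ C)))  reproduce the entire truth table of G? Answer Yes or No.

Check the formula against G row by row:
  A=0, B=0, C=0: formula gives 0, G = 0 ✓
  A=0, B=0, C=1: formula gives 1, G = 1 ✓
  A=0, B=1, C=0: formula gives 0, G = 0 ✓
  A=0, B=1, C=1: formula gives 0, G = 0 ✓
  A=1, B=0, C=0: formula gives 1, G = 1 ✓
  … (the remaining 3 rows also agree.)
All 8 rows match — the expression computes G exactly.

Yes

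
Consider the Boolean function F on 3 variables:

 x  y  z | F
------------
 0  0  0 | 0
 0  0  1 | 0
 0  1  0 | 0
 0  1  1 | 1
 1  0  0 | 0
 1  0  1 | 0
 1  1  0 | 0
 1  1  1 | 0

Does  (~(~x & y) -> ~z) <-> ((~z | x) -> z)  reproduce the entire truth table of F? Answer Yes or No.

Test each input against both F and the formula:
  x=0, y=0, z=0: formula gives 0, F = 0 ✓
  x=0, y=0, z=1: formula gives 0, F = 0 ✓
  x=0, y=1, z=0: formula gives 0, F = 0 ✓
  x=0, y=1, z=1: formula gives 1, F = 1 ✓
  x=1, y=0, z=0: formula gives 0, F = 0 ✓
  …and likewise for the remaining 3 rows.
All 8 rows match — the expression computes F exactly.

Yes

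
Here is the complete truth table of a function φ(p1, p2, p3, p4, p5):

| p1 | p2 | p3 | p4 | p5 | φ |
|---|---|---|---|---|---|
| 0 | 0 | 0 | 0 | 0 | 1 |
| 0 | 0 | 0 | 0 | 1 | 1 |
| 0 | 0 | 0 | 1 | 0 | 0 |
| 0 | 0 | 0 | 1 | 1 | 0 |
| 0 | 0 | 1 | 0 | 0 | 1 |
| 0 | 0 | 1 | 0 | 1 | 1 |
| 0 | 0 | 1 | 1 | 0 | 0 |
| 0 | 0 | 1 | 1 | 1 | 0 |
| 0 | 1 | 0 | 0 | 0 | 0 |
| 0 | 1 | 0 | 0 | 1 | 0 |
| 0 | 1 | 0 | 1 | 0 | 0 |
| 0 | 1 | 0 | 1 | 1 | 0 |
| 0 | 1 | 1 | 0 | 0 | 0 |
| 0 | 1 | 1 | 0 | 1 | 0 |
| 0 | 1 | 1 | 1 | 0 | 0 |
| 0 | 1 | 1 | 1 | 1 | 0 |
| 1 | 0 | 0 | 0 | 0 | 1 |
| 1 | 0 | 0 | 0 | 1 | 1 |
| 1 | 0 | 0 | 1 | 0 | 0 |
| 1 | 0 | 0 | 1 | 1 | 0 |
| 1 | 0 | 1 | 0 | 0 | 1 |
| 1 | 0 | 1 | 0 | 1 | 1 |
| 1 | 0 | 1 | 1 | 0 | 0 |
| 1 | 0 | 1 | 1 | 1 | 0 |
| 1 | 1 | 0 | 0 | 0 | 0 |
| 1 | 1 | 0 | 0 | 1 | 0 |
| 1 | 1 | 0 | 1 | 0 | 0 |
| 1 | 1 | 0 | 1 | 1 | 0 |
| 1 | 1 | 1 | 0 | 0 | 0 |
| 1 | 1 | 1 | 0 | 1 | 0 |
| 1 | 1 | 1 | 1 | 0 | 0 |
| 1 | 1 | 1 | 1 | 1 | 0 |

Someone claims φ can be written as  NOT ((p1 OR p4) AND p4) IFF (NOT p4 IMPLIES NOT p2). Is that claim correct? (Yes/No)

Check the formula against φ row by row:
  p1=0, p2=0, p3=0, p4=0, p5=0: formula gives 1, φ = 1 ✓
  p1=0, p2=0, p3=0, p4=0, p5=1: formula gives 1, φ = 1 ✓
  p1=0, p2=0, p3=0, p4=1, p5=0: formula gives 0, φ = 0 ✓
  p1=0, p2=0, p3=0, p4=1, p5=1: formula gives 0, φ = 0 ✓
  … (the remaining 28 rows also agree.)
No disagreement on any input; they are logically equivalent.

Yes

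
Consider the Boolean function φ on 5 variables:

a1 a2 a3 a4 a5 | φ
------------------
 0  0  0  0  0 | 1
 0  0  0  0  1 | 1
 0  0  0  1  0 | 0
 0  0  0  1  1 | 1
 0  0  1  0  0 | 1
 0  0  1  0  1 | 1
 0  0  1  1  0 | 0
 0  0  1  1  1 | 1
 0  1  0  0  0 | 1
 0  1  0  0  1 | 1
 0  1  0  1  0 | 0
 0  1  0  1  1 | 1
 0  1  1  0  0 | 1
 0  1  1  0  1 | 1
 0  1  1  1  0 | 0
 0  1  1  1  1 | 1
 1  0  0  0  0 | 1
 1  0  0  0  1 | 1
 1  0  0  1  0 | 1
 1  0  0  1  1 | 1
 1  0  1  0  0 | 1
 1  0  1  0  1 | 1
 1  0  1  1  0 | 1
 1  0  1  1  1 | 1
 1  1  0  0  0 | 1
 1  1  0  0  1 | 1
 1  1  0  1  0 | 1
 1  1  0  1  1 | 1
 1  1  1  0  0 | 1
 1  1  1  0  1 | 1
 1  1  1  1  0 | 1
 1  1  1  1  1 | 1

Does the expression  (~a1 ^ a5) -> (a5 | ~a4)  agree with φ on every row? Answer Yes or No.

Yes

Test each input against both φ and the formula:
  a1=0, a2=0, a3=0, a4=0, a5=0: formula gives 1, φ = 1 ✓
  a1=0, a2=0, a3=0, a4=0, a5=1: formula gives 1, φ = 1 ✓
  a1=0, a2=0, a3=0, a4=1, a5=0: formula gives 0, φ = 0 ✓
  a1=0, a2=0, a3=0, a4=1, a5=1: formula gives 1, φ = 1 ✓
  … (the remaining 28 rows also agree.)
No disagreement on any input; they are logically equivalent.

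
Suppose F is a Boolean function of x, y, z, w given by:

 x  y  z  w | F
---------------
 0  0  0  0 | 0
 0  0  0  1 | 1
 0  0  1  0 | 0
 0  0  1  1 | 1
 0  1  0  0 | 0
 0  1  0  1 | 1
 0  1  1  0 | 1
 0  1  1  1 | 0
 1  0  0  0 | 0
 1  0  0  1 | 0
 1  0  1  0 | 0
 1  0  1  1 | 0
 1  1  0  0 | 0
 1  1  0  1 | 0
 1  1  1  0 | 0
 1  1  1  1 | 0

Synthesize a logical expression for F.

Collect the rows where F=1 — (0,0,0,1), (0,0,1,1), (0,1,0,1), (0,1,1,0) — and write one minterm per row: ¬x·¬y·¬z·w, ¬x·¬y·z·w, ¬x·y·¬z·w, ¬x·y·z·¬w. Their union (logical OR) reproduces the table exactly.

F(x, y, z, w) = (((((x' · y') · z') · w) + (((x' · y') · z) · w)) + (((x' · y) · z') · w)) + (((x' · y) · z) · w')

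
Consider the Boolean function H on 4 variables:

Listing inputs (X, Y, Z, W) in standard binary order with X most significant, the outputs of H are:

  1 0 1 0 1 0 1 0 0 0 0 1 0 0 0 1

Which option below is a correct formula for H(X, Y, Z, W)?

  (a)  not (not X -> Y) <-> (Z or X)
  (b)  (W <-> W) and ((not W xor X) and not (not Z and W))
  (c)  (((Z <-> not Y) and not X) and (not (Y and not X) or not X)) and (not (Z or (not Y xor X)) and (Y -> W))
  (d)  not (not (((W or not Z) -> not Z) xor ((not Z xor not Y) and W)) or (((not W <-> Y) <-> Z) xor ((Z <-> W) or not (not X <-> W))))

b

(a) disagrees with H on (0,0,0,0) (formula → 0, table → 1); rule it out.
(c) disagrees with H on (0,0,0,0) (formula → 0, table → 1); rule it out.
(d) disagrees with H on (0,0,0,1) (formula → 1, table → 0); rule it out.
That leaves (b). Evaluating it on every row reproduces the table of H exactly.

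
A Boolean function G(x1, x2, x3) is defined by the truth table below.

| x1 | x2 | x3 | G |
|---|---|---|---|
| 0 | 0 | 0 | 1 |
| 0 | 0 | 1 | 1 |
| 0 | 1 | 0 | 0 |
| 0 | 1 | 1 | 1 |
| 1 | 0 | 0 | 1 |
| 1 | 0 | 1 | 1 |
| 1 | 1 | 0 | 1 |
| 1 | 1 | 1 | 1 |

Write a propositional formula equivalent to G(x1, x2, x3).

G is 0 on exactly one input, (0,1,0), whose minterm is ¬x1·x2·¬x3. So G is the negation of that single conjunction.

G(x1, x2, x3) = not ((not x1 and x2) and not x3)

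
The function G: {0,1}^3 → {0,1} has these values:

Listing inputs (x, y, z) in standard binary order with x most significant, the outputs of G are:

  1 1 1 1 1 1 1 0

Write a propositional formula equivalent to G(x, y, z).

G(x, y, z) = ((x · y) · z)'

The output is 0 only when every input is 1 — NAND of all inputs.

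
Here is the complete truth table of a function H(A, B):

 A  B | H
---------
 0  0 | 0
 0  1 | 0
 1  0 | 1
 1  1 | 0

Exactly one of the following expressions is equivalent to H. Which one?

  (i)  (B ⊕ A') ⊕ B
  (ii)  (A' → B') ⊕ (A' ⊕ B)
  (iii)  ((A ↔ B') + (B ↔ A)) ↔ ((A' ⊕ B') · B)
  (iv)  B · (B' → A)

(i): at (0,0) it gives 1, but H = 0 — eliminated.
(iii): at (0,1) it gives 1, but H = 0 — eliminated.
(iv): at (0,1) it gives 1, but H = 0 — eliminated.
That leaves (ii). Evaluating it on every row reproduces the table of H exactly.

ii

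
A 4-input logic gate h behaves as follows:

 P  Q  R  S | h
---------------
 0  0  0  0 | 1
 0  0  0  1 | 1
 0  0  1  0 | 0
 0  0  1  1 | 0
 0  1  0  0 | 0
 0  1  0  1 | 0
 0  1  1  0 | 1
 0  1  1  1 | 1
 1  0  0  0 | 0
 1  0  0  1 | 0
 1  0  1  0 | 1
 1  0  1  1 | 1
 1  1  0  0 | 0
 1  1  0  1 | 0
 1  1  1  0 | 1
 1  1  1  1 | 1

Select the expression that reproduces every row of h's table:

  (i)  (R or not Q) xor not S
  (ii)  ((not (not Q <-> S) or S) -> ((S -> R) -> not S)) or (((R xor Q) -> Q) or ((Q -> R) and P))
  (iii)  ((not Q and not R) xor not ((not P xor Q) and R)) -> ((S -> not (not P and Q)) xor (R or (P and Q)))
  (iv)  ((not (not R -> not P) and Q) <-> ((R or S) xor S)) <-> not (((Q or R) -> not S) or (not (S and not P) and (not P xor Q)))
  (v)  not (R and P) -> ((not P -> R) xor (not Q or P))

v

(i) disagrees with h on (0,0,0,0) (formula → 0, table → 1); rule it out.
(ii) disagrees with h on (0,0,1,0) (formula → 1, table → 0); rule it out.
(iii) disagrees with h on (0,0,1,0) (formula → 1, table → 0); rule it out.
(iv) disagrees with h on (0,0,0,0) (formula → 0, table → 1); rule it out.
That leaves (v). Evaluating it on every row reproduces the table of h exactly.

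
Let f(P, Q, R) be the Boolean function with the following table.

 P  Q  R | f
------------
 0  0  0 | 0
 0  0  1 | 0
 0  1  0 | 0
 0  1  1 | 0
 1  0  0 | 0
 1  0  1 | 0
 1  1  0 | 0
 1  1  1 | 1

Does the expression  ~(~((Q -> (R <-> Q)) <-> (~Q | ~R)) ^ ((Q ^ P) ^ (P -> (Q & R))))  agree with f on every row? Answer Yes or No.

Evaluate ~(~((Q -> (R <-> Q)) <-> (~Q | ~R)) ^ ((Q ^ P) ^ (P -> (Q & R)))) on each row and compare to f:
  P=0, Q=0, R=0: formula gives 0, f = 0 ✓
  P=0, Q=0, R=1: formula gives 0, f = 0 ✓
  P=0, Q=1, R=0: formula gives 0, f = 0 ✓
  P=0, Q=1, R=1: formula gives 0, f = 0 ✓
  P=1, Q=0, R=0: formula gives 0, f = 0 ✓
  …and likewise for the remaining 3 rows.
Every row agrees, so the formula is equivalent.

Yes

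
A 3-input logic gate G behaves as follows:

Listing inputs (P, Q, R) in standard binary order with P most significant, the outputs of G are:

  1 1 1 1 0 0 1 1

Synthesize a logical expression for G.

G(P, Q, R) = (((P · Q') · R') + ((P · Q') · R))'

There are just 2 zero rows: (1,0,0), (1,0,1). Their minterms are P·¬Q·¬R, P·¬Q·R; the OR of those covers precisely the 0-outputs, and negating it yields G.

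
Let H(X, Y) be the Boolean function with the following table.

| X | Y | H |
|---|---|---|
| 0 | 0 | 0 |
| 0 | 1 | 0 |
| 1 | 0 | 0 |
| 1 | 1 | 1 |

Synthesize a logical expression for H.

H(X, Y) = X ∧ Y

The output is 1 only when every input is 1 — the AND of all inputs.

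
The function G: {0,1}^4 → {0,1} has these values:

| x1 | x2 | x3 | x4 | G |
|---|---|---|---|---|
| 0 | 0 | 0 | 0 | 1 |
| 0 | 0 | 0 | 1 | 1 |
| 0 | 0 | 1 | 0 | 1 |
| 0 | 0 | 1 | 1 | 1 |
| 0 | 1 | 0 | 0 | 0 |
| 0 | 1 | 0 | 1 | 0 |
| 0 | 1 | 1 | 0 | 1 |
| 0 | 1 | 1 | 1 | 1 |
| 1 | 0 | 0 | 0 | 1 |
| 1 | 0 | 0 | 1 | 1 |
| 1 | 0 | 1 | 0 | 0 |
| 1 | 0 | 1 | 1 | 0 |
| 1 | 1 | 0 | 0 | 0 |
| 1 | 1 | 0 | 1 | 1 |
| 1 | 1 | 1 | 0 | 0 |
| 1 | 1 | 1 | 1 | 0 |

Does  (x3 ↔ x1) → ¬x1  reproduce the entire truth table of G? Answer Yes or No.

No

Check the formula against G row by row:
  x1=0, x2=0, x3=0, x4=0: formula gives 1, G = 1 ✓
  x1=0, x2=0, x3=0, x4=1: formula gives 1, G = 1 ✓
  x1=0, x2=0, x3=1, x4=0: formula gives 1, G = 1 ✓
  x1=0, x2=0, x3=1, x4=1: formula gives 1, G = 1 ✓
  x1=0, x2=1, x3=0, x4=0: formula gives 1, but G = 0 ✗
Since they disagree at (0,1,0,0), the expression is not a correct formula for G.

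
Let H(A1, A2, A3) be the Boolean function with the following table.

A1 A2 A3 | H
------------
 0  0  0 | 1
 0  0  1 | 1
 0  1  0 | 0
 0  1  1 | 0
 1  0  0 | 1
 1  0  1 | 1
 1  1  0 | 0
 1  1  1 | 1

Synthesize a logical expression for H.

H is 0 on only 3 rows — (0,1,0), (0,1,1), (1,1,0). Writing each as a minterm (¬A1·A2·¬A3, ¬A1·A2·A3, A1·A2·¬A3) and OR-ing them characterizes exactly where H=0, so H is the negation of that disjunction.

H(A1, A2, A3) = ~((((~A1 & A2) & ~A3) | ((~A1 & A2) & A3)) | ((A1 & A2) & ~A3))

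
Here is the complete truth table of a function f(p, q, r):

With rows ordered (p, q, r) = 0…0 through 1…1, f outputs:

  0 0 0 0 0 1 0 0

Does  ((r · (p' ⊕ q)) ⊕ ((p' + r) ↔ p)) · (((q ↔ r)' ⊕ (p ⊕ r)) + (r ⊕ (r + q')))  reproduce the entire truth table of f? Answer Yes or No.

Test each input against both f and the formula:
  p=0, q=0, r=0: formula gives 0, f = 0 ✓
  p=0, q=0, r=1: formula gives 0, f = 0 ✓
  p=0, q=1, r=0: formula gives 0, f = 0 ✓
  p=0, q=1, r=1: formula gives 0, f = 0 ✓
  p=1, q=0, r=0: formula gives 0, f = 0 ✓
  …and likewise for the remaining 3 rows.
Every row agrees, so the formula is equivalent.

Yes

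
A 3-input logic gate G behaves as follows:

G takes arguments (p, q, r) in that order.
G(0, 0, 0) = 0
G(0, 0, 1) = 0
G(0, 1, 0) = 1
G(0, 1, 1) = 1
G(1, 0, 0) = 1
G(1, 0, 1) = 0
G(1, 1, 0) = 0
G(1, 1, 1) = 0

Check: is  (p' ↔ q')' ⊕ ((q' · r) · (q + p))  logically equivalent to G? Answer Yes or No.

Yes

Evaluate (p' ↔ q')' ⊕ ((q' · r) · (q + p)) on each row and compare to G:
  p=0, q=0, r=0: formula gives 0, G = 0 ✓
  p=0, q=0, r=1: formula gives 0, G = 0 ✓
  p=0, q=1, r=0: formula gives 1, G = 1 ✓
  p=0, q=1, r=1: formula gives 1, G = 1 ✓
  p=1, q=0, r=0: formula gives 1, G = 1 ✓
  … (the remaining 3 rows also agree.)
No disagreement on any input; they are logically equivalent.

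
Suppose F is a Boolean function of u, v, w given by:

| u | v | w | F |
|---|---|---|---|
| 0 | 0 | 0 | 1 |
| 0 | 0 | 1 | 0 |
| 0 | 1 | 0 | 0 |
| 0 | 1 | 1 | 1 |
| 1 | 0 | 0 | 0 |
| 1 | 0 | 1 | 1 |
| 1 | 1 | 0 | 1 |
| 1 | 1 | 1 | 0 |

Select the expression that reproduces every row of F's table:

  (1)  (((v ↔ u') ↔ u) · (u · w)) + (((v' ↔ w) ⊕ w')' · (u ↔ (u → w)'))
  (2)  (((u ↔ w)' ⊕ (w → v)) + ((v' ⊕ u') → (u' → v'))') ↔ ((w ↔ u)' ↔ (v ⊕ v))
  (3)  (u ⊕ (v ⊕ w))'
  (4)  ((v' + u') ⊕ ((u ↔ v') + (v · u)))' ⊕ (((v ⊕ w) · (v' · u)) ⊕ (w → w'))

(1) fails at (0,0,0): the formula yields 0, F is 1.
(2) fails at (0,1,0): the formula yields 1, F is 0.
(4) fails at (1,0,1): the formula yields 0, F is 1.
Only (3) survives; checking it on all 8 rows confirms it matches F.

3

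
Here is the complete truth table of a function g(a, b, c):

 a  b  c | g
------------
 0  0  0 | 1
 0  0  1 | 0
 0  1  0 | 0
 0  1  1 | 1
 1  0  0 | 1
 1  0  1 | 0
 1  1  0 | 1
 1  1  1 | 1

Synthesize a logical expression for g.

There are just 3 zero rows: (0,0,1), (0,1,0), (1,0,1). Their minterms are ¬a·¬b·c, ¬a·b·¬c, a·¬b·c; the OR of those covers precisely the 0-outputs, and negating it yields g.

g(a, b, c) = ~((((~a & ~b) & c) | ((~a & b) & ~c)) | ((a & ~b) & c))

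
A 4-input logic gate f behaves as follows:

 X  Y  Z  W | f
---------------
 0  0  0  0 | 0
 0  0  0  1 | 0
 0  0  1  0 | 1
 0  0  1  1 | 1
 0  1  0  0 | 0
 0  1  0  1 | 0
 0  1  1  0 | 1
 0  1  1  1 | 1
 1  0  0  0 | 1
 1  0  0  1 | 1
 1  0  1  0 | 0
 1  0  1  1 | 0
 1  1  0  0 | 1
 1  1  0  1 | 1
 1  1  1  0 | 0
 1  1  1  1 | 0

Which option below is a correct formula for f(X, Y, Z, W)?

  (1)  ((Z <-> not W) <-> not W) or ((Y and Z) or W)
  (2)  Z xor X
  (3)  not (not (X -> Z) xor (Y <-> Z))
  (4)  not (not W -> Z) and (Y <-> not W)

(1) disagrees with f on (0,0,0,1) (formula → 1, table → 0); rule it out.
(3) disagrees with f on (0,1,0,0) (formula → 1, table → 0); rule it out.
(4) disagrees with f on (0,0,1,0) (formula → 0, table → 1); rule it out.
Only (2) survives; checking it on all 16 rows confirms it matches f.

2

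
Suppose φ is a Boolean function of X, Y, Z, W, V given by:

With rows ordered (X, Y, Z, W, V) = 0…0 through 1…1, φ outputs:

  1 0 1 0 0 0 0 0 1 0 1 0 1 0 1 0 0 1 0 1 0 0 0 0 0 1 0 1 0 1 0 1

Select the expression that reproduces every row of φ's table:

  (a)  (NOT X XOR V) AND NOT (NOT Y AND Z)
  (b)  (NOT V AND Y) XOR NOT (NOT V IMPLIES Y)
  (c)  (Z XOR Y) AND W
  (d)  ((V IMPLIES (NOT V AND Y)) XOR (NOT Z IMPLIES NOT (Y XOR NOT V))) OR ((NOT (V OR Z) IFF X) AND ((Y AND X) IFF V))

(b): at (0,0,1,0,0) it gives 1, but φ = 0 — eliminated.
(c): at (0,0,0,0,0) it gives 0, but φ = 1 — eliminated.
(d): at (0,0,0,0,1) it gives 1, but φ = 0 — eliminated.
(a) is the remaining candidate, and it agrees with φ on all 32 inputs.

a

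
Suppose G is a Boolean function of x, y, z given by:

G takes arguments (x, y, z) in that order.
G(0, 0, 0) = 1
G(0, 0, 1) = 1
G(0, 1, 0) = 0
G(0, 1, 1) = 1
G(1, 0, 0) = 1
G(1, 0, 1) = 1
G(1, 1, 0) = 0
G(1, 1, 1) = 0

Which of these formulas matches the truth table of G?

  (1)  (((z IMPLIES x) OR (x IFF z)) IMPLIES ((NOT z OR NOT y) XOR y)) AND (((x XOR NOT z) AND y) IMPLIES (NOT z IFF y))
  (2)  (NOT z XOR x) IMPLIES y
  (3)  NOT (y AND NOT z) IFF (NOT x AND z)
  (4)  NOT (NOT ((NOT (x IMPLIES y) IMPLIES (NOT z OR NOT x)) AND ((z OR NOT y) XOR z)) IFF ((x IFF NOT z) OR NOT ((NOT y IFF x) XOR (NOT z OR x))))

1

(2) fails at (0,0,0): the formula yields 0, G is 1.
(3) fails at (0,0,0): the formula yields 0, G is 1.
(4) fails at (0,0,0): the formula yields 0, G is 1.
That leaves (1). Evaluating it on every row reproduces the table of G exactly.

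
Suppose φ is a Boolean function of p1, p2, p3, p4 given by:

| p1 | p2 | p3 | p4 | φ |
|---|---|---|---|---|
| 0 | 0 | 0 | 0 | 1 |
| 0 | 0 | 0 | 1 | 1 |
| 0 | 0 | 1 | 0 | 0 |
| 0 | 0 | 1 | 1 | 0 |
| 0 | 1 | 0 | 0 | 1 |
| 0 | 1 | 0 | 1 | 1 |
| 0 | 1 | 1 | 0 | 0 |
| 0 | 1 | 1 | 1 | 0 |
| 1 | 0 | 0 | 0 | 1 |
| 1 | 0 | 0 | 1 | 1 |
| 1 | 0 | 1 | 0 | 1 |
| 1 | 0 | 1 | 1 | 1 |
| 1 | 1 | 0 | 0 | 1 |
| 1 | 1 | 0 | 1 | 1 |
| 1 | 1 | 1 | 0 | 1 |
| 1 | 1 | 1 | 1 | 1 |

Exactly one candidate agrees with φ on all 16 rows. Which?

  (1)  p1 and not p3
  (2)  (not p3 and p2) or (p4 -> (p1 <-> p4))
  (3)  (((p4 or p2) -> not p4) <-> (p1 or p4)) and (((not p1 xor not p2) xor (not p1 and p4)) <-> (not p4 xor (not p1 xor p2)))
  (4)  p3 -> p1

(1) disagrees with φ on (0,0,0,0) (formula → 0, table → 1); rule it out.
(2) disagrees with φ on (0,0,0,1) (formula → 0, table → 1); rule it out.
(3) disagrees with φ on (0,0,0,0) (formula → 0, table → 1); rule it out.
(4) is the remaining candidate, and it agrees with φ on all 16 inputs.

4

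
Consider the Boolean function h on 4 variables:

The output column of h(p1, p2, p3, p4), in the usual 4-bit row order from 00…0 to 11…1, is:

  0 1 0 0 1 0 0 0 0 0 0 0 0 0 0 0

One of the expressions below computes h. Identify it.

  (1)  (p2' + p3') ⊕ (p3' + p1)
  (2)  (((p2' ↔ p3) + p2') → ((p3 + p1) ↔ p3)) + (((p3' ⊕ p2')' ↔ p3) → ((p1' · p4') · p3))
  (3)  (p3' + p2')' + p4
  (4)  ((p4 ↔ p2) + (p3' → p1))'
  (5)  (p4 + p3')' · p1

4

(1) fails at (0,0,0,1): the formula yields 0, h is 1.
(2) fails at (0,0,0,0): the formula yields 1, h is 0.
(3) fails at (0,0,1,1): the formula yields 1, h is 0.
(5) fails at (0,0,0,1): the formula yields 0, h is 1.
Only (4) survives; checking it on all 16 rows confirms it matches h.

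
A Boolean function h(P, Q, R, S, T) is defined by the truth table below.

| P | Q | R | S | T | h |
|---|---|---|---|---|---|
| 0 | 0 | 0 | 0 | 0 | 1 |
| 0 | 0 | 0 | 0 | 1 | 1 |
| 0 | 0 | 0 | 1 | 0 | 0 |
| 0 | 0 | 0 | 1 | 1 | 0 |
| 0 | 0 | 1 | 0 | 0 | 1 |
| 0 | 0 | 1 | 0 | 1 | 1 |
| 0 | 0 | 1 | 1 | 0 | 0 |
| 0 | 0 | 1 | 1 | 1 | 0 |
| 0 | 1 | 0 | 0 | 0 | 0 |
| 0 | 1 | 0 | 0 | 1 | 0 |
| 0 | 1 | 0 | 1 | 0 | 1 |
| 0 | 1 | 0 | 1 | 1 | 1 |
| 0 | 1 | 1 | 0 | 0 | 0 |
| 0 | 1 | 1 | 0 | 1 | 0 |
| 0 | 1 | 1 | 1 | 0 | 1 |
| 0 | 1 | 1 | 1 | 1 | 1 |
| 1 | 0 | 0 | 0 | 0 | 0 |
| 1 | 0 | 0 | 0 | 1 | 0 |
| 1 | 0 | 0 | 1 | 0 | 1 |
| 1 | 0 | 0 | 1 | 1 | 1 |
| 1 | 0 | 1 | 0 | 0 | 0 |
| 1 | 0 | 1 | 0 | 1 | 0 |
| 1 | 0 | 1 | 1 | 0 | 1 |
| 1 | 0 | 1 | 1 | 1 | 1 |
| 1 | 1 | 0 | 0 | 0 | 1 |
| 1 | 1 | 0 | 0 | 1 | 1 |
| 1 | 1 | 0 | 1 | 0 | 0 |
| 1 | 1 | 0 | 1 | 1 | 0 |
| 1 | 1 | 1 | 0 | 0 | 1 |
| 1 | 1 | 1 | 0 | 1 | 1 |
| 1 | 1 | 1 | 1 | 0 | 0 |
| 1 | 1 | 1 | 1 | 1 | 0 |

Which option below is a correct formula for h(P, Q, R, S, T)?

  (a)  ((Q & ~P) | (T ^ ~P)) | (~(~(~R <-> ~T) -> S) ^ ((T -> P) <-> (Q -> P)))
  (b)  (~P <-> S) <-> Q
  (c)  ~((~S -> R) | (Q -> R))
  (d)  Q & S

b

(a): at (0,0,0,1,0) it gives 1, but h = 0 — eliminated.
(c): at (0,0,0,0,0) it gives 0, but h = 1 — eliminated.
(d): at (0,0,0,0,0) it gives 0, but h = 1 — eliminated.
Only (b) survives; checking it on all 32 rows confirms it matches h.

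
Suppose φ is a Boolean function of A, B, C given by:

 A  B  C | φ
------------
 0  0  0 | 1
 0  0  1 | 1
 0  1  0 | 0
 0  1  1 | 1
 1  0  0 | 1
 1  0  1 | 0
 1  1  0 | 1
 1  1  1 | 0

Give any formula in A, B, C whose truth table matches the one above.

φ(A, B, C) = ~((((~A & B) & ~C) | ((A & ~B) & C)) | ((A & B) & C))

The 0-rows are (0,1,0), (1,0,1), (1,1,1). Take each as a conjunction (¬A·B·¬C, A·¬B·C, A·B·C), form their disjunction, and complement — that gives a formula that is 1 everywhere φ is.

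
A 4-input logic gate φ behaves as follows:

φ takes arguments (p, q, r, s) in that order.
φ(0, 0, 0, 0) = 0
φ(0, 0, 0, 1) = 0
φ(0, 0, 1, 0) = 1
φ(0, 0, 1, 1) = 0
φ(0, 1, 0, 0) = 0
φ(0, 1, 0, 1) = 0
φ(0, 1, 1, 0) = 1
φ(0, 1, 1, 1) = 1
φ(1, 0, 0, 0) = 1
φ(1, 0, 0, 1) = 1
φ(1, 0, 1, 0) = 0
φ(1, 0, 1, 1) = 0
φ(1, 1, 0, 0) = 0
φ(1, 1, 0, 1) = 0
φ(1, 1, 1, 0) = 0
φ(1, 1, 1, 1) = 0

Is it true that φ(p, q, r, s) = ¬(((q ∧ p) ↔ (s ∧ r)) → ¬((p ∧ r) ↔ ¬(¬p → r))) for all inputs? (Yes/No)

No

Evaluate ¬(((q ∧ p) ↔ (s ∧ r)) → ¬((p ∧ r) ↔ ¬(¬p → r))) on each row and compare to φ:
  p=0, q=0, r=0, s=0: formula gives 0, φ = 0 ✓
  p=0, q=0, r=0, s=1: formula gives 0, φ = 0 ✓
  p=0, q=0, r=1, s=0: formula gives 1, φ = 1 ✓
  p=0, q=0, r=1, s=1: formula gives 0, φ = 0 ✓
  …
  p=0, q=1, r=1, s=1: formula gives 0, but φ = 1 ✗
A single disagreement suffices: at (0,1,1,1) they differ, so the formula does not compute φ.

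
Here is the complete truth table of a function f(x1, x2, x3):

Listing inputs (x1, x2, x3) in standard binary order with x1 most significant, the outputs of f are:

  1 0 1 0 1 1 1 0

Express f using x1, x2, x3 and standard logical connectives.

There are just 3 zero rows: (0,0,1), (0,1,1), (1,1,1). Their minterms are ¬x1·¬x2·x3, ¬x1·x2·x3, x1·x2·x3; the OR of those covers precisely the 0-outputs, and negating it yields f.

f(x1, x2, x3) = NOT ((((NOT x1 AND NOT x2) AND x3) OR ((NOT x1 AND x2) AND x3)) OR ((x1 AND x2) AND x3))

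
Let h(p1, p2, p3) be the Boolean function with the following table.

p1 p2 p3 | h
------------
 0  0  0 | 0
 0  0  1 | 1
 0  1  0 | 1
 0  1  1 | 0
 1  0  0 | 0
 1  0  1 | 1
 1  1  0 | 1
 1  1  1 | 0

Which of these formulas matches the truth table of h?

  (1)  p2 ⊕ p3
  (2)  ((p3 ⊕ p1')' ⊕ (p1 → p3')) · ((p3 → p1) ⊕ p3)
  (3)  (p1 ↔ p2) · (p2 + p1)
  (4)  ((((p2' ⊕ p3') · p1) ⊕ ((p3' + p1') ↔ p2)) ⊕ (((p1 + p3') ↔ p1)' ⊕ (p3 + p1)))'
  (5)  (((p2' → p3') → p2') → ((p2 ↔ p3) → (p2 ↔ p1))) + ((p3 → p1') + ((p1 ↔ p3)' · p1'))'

1

(2): at (0,0,0) it gives 1, but h = 0 — eliminated.
(3): at (0,0,1) it gives 0, but h = 1 — eliminated.
(4): at (0,0,1) it gives 0, but h = 1 — eliminated.
(5): at (0,0,0) it gives 1, but h = 0 — eliminated.
That leaves (1). Evaluating it on every row reproduces the table of h exactly.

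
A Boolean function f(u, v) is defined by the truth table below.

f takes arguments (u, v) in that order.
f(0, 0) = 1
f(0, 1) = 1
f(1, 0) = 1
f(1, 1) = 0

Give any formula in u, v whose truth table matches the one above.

The output is 0 only when every input is 1 — NAND of all inputs.

f(u, v) = ¬(u ∧ v)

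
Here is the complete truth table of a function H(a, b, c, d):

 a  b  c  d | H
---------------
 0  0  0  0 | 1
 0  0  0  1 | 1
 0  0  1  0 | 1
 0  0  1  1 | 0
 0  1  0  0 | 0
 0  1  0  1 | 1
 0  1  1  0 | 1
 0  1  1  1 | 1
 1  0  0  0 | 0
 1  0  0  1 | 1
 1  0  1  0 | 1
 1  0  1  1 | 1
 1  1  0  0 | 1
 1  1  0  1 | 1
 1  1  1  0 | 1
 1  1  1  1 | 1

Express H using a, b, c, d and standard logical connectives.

H(a, b, c, d) = not (((((not a and not b) and c) and d) or (((not a and b) and not c) and not d)) or (((a and not b) and not c) and not d))

The 0-rows are (0,0,1,1), (0,1,0,0), (1,0,0,0). Take each as a conjunction (¬a·¬b·c·d, ¬a·b·¬c·¬d, a·¬b·¬c·¬d), form their disjunction, and complement — that gives a formula that is 1 everywhere H is.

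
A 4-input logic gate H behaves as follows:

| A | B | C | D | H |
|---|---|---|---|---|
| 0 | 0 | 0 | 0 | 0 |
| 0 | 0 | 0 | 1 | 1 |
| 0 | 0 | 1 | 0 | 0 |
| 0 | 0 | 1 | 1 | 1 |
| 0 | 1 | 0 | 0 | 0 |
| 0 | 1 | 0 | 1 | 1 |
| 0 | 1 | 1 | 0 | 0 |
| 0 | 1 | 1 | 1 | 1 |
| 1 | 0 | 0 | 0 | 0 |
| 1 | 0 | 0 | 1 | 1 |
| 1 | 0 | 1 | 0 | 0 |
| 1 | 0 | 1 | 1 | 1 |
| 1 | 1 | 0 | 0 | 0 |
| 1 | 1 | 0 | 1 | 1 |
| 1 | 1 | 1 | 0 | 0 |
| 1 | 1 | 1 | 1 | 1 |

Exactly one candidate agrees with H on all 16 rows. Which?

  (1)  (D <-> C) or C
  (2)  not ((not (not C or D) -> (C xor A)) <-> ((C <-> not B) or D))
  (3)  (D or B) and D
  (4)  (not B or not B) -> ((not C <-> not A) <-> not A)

(1) disagrees with H on (0,0,0,0) (formula → 1, table → 0); rule it out.
(2) disagrees with H on (0,0,0,0) (formula → 1, table → 0); rule it out.
(4) disagrees with H on (0,0,0,0) (formula → 1, table → 0); rule it out.
(3) is the remaining candidate, and it agrees with H on all 16 inputs.

3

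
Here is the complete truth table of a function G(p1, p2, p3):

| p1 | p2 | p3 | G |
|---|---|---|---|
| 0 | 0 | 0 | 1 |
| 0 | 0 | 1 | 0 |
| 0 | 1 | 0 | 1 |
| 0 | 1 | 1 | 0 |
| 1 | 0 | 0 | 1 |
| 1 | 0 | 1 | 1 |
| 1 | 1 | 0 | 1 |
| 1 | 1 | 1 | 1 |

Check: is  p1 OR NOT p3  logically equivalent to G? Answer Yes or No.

Evaluate p1 OR NOT p3 on each row and compare to G:
  p1=0, p2=0, p3=0: formula gives 1, G = 1 ✓
  p1=0, p2=0, p3=1: formula gives 0, G = 0 ✓
  p1=0, p2=1, p3=0: formula gives 1, G = 1 ✓
  p1=0, p2=1, p3=1: formula gives 0, G = 0 ✓
  p1=1, p2=0, p3=0: formula gives 1, G = 1 ✓
  …and likewise for the remaining 3 rows.
All 8 rows match — the expression computes G exactly.

Yes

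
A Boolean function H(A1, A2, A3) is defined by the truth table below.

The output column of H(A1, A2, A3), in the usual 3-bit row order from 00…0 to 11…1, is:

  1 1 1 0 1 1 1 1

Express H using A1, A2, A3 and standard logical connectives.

H(A1, A2, A3) = ¬((¬A1 ∧ A2) ∧ A3)

Only row (0,1,1) gives 0. So H is 1 everywhere except there — the complement of the minterm ¬A1·A2·A3.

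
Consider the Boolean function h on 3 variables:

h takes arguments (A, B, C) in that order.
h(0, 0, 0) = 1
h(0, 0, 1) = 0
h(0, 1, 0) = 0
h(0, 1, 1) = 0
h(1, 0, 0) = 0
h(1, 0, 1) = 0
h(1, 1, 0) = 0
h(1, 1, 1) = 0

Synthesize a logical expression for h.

The output is 1 only when every input is 0 — NOR of all inputs.

h(A, B, C) = ~((A | B) | C)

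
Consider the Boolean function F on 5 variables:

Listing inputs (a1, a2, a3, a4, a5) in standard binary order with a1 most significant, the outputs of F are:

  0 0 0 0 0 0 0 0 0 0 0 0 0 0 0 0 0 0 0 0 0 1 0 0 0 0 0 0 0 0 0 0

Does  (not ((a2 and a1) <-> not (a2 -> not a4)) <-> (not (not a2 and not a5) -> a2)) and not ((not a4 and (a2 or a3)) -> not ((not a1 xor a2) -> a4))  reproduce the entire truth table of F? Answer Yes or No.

Yes

Evaluate (not ((a2 and a1) <-> not (a2 -> not a4)) <-> (not (not a2 and not a5) -> a2)) and not ((not a4 and (a2 or a3)) -> not ((not a1 xor a2) -> a4)) on each row and compare to F:
  a1=0, a2=0, a3=0, a4=0, a5=0: formula gives 0, F = 0 ✓
  a1=0, a2=0, a3=0, a4=0, a5=1: formula gives 0, F = 0 ✓
  a1=0, a2=0, a3=0, a4=1, a5=0: formula gives 0, F = 0 ✓
  a1=0, a2=0, a3=0, a4=1, a5=1: formula gives 0, F = 0 ✓
  …and likewise for the remaining 28 rows.
All 32 rows match — the expression computes F exactly.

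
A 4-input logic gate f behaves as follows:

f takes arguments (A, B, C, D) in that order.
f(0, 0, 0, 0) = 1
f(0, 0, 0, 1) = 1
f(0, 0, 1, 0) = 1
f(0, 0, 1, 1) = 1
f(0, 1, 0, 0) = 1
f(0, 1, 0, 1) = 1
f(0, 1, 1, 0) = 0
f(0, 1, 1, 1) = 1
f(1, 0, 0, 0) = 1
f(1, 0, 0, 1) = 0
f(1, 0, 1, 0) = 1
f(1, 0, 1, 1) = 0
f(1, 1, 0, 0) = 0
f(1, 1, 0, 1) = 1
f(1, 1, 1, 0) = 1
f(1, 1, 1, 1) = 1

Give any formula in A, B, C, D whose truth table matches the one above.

f(A, B, C, D) = not ((((((not A and B) and C) and not D) or (((A and not B) and not C) and D)) or (((A and not B) and C) and D)) or (((A and B) and not C) and not D))

The 0-rows are (0,1,1,0), (1,0,0,1), (1,0,1,1), (1,1,0,0). Take each as a conjunction (¬A·B·C·¬D, A·¬B·¬C·D, A·¬B·C·D, A·B·¬C·¬D), form their disjunction, and complement — that gives a formula that is 1 everywhere f is.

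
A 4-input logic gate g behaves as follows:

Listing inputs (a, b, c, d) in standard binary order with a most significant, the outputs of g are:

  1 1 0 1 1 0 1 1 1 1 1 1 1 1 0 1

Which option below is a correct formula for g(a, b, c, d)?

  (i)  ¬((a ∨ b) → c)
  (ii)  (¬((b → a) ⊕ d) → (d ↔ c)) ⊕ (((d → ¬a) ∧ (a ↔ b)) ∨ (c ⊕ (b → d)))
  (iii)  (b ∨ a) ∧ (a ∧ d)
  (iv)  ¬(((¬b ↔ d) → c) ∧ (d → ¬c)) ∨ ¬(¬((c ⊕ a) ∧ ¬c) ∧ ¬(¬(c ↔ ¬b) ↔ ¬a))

(i): at (0,0,0,0) it gives 0, but g = 1 — eliminated.
(ii): at (0,0,0,0) it gives 0, but g = 1 — eliminated.
(iii): at (0,0,0,0) it gives 0, but g = 1 — eliminated.
(iv) is the remaining candidate, and it agrees with g on all 16 inputs.

iv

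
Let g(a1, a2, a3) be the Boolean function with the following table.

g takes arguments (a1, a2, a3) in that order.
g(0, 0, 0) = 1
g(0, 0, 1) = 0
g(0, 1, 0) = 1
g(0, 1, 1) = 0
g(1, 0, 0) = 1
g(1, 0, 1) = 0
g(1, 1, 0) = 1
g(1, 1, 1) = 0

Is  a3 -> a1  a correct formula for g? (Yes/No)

Check the formula against g row by row:
  a1=0, a2=0, a3=0: formula gives 1, g = 1 ✓
  a1=0, a2=0, a3=1: formula gives 0, g = 0 ✓
  a1=0, a2=1, a3=0: formula gives 1, g = 1 ✓
  a1=0, a2=1, a3=1: formula gives 0, g = 0 ✓
  a1=1, a2=0, a3=0: formula gives 1, g = 1 ✓
  a1=1, a2=0, a3=1: formula gives 1, but g = 0 ✗
Since they disagree at (1,0,1), the expression is not a correct formula for g.

No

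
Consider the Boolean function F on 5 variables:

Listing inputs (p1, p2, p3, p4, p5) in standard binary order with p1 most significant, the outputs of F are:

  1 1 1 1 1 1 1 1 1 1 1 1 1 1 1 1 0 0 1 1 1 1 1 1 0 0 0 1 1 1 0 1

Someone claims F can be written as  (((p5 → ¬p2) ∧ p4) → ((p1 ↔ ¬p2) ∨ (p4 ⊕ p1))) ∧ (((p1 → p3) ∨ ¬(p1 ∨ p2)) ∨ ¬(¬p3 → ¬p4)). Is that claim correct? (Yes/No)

Evaluate (((p5 → ¬p2) ∧ p4) → ((p1 ↔ ¬p2) ∨ (p4 ⊕ p1))) ∧ (((p1 → p3) ∨ ¬(p1 ∨ p2)) ∨ ¬(¬p3 → ¬p4)) on each row and compare to F:
  p1=0, p2=0, p3=0, p4=0, p5=0: formula gives 1, F = 1 ✓
  p1=0, p2=0, p3=0, p4=0, p5=1: formula gives 1, F = 1 ✓
  p1=0, p2=0, p3=0, p4=1, p5=0: formula gives 1, F = 1 ✓
  p1=0, p2=0, p3=0, p4=1, p5=1: formula gives 1, F = 1 ✓
  …and likewise for the remaining 28 rows.
No disagreement on any input; they are logically equivalent.

Yes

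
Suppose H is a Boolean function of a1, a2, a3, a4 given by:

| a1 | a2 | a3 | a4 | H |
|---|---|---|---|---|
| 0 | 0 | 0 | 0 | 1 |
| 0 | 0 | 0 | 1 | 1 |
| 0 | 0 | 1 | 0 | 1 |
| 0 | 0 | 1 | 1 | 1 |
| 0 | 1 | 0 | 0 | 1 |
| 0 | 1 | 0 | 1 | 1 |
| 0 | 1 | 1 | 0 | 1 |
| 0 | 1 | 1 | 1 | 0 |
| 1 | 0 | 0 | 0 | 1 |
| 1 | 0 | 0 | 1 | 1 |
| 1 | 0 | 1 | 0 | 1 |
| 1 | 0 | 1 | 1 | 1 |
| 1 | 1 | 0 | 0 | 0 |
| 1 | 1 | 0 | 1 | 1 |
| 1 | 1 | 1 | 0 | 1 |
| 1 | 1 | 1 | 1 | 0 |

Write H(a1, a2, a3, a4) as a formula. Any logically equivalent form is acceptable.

H(a1, a2, a3, a4) = ¬(((((¬a1 ∧ a2) ∧ a3) ∧ a4) ∨ (((a1 ∧ a2) ∧ ¬a3) ∧ ¬a4)) ∨ (((a1 ∧ a2) ∧ a3) ∧ a4))

The 0-rows are (0,1,1,1), (1,1,0,0), (1,1,1,1). Take each as a conjunction (¬a1·a2·a3·a4, a1·a2·¬a3·¬a4, a1·a2·a3·a4), form their disjunction, and complement — that gives a formula that is 1 everywhere H is.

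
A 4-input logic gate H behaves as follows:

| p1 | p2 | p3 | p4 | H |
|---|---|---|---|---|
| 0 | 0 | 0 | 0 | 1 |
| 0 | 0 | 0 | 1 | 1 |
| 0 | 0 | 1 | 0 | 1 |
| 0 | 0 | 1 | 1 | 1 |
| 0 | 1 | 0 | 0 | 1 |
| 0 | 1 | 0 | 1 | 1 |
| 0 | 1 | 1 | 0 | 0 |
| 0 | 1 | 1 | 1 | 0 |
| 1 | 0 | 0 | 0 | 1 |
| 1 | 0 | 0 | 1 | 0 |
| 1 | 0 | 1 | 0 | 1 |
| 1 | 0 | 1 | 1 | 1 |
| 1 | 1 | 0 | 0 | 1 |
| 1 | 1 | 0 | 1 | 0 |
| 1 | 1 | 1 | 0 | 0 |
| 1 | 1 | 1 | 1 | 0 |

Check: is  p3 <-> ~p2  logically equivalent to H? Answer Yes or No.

Test each input against both H and the formula:
  p1=0, p2=0, p3=0, p4=0: formula gives 0, but H = 1 ✗
A single disagreement suffices: at (0,0,0,0) they differ, so the formula does not compute H.

No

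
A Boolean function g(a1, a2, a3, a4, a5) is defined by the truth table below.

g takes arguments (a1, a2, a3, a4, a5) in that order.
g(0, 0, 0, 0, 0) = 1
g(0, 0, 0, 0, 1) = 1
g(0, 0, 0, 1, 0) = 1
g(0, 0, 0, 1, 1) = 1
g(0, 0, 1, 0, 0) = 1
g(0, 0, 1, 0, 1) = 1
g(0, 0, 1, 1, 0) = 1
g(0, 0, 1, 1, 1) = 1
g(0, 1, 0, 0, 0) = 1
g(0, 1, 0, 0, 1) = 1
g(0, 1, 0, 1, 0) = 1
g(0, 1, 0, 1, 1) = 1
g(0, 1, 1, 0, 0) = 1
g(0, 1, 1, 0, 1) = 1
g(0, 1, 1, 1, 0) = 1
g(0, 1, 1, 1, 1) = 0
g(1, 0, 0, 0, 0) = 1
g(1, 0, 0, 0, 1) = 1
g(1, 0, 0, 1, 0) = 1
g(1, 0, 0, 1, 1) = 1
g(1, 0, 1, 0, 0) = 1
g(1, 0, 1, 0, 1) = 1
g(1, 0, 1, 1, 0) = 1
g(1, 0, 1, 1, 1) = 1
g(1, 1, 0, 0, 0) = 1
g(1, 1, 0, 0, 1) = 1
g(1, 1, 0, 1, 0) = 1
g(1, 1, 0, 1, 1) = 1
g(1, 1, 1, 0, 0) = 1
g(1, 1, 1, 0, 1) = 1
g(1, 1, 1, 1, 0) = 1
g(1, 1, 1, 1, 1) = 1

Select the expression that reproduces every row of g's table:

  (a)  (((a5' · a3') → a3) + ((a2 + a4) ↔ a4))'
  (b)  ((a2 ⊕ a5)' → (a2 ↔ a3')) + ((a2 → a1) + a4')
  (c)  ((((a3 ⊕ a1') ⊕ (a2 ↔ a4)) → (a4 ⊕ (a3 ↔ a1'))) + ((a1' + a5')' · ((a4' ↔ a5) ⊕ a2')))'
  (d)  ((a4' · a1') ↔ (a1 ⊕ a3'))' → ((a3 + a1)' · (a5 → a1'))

b

(a): at (0,0,0,0,0) it gives 0, but g = 1 — eliminated.
(c): at (0,0,0,0,0) it gives 0, but g = 1 — eliminated.
(d): at (0,0,1,0,0) it gives 0, but g = 1 — eliminated.
(b) is the remaining candidate, and it agrees with g on all 32 inputs.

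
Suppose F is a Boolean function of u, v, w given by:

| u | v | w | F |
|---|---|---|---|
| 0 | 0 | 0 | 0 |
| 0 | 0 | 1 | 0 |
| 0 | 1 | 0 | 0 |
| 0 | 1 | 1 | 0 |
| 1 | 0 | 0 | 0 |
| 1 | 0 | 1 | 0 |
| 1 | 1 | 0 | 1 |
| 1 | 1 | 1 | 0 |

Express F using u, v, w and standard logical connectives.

Only row (1,1,0) gives 1. That row's minterm u·v·¬w is F directly.

F(u, v, w) = (u AND v) AND NOT w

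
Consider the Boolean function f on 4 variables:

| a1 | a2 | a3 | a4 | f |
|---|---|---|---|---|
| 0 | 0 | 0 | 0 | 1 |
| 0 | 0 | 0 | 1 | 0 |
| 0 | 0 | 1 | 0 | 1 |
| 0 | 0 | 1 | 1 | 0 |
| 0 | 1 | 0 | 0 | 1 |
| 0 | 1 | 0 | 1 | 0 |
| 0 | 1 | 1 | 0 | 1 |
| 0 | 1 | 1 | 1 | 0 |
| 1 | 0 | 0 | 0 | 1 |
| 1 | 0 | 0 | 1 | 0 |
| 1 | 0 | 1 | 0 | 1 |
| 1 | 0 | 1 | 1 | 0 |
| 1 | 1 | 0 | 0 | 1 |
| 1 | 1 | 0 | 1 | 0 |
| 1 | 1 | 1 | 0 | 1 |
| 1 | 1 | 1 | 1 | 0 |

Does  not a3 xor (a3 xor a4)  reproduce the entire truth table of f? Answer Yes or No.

Yes

Test each input against both f and the formula:
  a1=0, a2=0, a3=0, a4=0: formula gives 1, f = 1 ✓
  a1=0, a2=0, a3=0, a4=1: formula gives 0, f = 0 ✓
  a1=0, a2=0, a3=1, a4=0: formula gives 1, f = 1 ✓
  a1=0, a2=0, a3=1, a4=1: formula gives 0, f = 0 ✓
  … (the remaining 12 rows also agree.)
No disagreement on any input; they are logically equivalent.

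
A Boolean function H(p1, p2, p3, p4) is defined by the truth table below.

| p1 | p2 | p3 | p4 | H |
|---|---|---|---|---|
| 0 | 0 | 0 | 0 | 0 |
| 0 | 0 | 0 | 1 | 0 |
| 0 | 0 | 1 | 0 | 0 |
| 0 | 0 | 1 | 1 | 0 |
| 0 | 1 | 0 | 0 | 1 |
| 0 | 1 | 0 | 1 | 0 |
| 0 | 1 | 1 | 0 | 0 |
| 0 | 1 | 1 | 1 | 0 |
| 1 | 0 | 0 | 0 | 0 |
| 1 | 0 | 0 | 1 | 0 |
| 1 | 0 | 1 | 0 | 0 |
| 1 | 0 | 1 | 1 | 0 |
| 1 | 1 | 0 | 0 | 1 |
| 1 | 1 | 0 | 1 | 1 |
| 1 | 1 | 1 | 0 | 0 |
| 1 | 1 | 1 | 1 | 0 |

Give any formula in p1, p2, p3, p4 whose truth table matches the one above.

H(p1, p2, p3, p4) = ((((~p1 & p2) & ~p3) & ~p4) | (((p1 & p2) & ~p3) & ~p4)) | (((p1 & p2) & ~p3) & p4)

H=1 on 3 inputs: (0,1,0,0), (1,1,0,0), (1,1,0,1). Reading each as a conjunction of literals (¬p1·p2·¬p3·¬p4, p1·p2·¬p3·¬p4, p1·p2·¬p3·p4) and taking the OR gives the canonical DNF.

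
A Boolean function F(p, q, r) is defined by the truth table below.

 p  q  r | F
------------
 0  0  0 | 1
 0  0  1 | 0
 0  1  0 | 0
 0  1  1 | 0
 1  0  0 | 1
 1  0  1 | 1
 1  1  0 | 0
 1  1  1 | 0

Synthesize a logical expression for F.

F(p, q, r) = (((¬p ∧ ¬q) ∧ ¬r) ∨ ((p ∧ ¬q) ∧ ¬r)) ∨ ((p ∧ ¬q) ∧ r)

F=1 on 3 inputs: (0,0,0), (1,0,0), (1,0,1). Reading each as a conjunction of literals (¬p·¬q·¬r, p·¬q·¬r, p·¬q·r) and taking the OR gives the canonical DNF.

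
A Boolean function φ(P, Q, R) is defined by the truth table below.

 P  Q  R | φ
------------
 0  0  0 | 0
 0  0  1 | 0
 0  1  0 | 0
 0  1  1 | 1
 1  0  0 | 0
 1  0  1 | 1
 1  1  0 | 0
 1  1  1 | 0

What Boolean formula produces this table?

φ(P, Q, R) = ((NOT P AND Q) AND R) OR ((P AND NOT Q) AND R)

Collect the rows where φ=1 — (0,1,1), (1,0,1) — and write one minterm per row: ¬P·Q·R, P·¬Q·R. Their union (logical OR) reproduces the table exactly.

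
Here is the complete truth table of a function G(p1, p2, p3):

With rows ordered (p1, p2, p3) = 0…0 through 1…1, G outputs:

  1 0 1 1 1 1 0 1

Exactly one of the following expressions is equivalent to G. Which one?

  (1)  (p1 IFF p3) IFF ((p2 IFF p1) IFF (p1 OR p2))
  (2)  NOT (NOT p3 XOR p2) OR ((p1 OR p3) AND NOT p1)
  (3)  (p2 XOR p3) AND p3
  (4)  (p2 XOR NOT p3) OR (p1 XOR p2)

(1) fails at (0,0,0): the formula yields 0, G is 1.
(2) fails at (0,0,0): the formula yields 0, G is 1.
(3) fails at (0,0,0): the formula yields 0, G is 1.
That leaves (4). Evaluating it on every row reproduces the table of G exactly.

4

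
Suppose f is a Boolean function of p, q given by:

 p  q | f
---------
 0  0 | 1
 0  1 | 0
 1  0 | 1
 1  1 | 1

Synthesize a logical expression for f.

This is q → p (false only at 0,1).

f(p, q) = q → p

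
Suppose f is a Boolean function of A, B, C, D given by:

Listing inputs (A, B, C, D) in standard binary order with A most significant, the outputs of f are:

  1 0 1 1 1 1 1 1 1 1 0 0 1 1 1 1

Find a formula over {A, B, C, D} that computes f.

f is 0 on only 3 rows — (0,0,0,1), (1,0,1,0), (1,0,1,1). Writing each as a minterm (¬A·¬B·¬C·D, A·¬B·C·¬D, A·¬B·C·D) and OR-ing them characterizes exactly where f=0, so f is the negation of that disjunction.

f(A, B, C, D) = ~(((((~A & ~B) & ~C) & D) | (((A & ~B) & C) & ~D)) | (((A & ~B) & C) & D))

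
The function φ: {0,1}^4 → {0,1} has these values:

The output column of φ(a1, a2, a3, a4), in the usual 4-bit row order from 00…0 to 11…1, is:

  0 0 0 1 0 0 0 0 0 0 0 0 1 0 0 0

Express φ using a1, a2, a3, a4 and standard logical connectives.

φ=1 on 2 inputs: (0,0,1,1), (1,1,0,0). Reading each as a conjunction of literals (¬a1·¬a2·a3·a4, a1·a2·¬a3·¬a4) and taking the OR gives the canonical DNF.

φ(a1, a2, a3, a4) = (((NOT a1 AND NOT a2) AND a3) AND a4) OR (((a1 AND a2) AND NOT a3) AND NOT a4)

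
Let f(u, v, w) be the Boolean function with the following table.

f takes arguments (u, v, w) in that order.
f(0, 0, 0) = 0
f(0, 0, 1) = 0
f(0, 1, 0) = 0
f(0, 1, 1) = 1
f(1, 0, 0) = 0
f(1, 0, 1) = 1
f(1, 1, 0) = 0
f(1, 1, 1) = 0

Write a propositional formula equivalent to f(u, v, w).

f(u, v, w) = ((¬u ∧ v) ∧ w) ∨ ((u ∧ ¬v) ∧ w)

f=1 on 2 inputs: (0,1,1), (1,0,1). Reading each as a conjunction of literals (¬u·v·w, u·¬v·w) and taking the OR gives the canonical DNF.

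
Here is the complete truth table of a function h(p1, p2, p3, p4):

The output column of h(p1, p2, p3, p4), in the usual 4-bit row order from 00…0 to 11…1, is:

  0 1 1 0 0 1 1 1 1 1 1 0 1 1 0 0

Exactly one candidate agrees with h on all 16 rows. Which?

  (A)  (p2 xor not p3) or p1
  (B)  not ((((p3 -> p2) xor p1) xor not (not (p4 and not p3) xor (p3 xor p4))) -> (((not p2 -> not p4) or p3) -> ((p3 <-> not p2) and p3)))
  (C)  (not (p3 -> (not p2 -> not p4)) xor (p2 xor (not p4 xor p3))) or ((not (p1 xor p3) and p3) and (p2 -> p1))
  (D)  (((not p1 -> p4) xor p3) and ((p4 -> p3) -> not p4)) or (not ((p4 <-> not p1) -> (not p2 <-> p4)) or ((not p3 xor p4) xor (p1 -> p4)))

(A): at (0,0,0,0) it gives 1, but h = 0 — eliminated.
(B): at (0,0,0,0) it gives 1, but h = 0 — eliminated.
(C): at (0,0,0,0) it gives 1, but h = 0 — eliminated.
(D) is the remaining candidate, and it agrees with h on all 16 inputs.

D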